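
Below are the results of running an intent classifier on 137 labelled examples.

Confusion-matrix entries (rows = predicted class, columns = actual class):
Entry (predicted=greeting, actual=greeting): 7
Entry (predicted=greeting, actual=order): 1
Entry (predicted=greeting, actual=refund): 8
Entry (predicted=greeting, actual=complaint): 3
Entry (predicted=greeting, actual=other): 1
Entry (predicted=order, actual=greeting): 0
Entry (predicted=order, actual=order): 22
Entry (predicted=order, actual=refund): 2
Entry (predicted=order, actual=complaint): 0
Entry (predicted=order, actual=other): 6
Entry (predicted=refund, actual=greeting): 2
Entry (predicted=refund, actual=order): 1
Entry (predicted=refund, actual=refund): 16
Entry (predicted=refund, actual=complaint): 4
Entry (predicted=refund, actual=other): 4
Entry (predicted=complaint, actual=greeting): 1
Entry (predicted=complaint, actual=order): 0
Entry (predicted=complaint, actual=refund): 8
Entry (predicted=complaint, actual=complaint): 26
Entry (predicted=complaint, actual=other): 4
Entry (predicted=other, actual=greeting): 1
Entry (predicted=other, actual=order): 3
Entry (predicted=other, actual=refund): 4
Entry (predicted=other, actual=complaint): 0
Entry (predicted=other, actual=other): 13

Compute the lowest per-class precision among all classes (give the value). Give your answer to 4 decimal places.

Per-class precision (TP/(TP+FP)):
  greeting: TP=7, FP=1+8+3+1=13 → 7/20 = 0.35000
  order: TP=22, FP=0+2+0+6=8 → 22/30 = 0.73333
  refund: TP=16, FP=2+1+4+4=11 → 16/27 = 0.59259
  complaint: TP=26, FP=1+0+8+4=13 → 26/39 = 0.66667
  other: TP=13, FP=1+3+4+0=8 → 13/21 = 0.61905
Lowest is class 'greeting' with precision = 0.3500.

0.3500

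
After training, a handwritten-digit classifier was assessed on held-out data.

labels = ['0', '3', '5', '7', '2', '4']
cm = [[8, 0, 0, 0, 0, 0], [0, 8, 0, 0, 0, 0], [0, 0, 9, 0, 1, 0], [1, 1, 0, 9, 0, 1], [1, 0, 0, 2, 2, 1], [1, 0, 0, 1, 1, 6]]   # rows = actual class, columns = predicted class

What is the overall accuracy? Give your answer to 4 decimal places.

Accuracy = trace / total = (8+8+9+9+2+6=42) / 53 = 42/53 = 0.7925

0.7925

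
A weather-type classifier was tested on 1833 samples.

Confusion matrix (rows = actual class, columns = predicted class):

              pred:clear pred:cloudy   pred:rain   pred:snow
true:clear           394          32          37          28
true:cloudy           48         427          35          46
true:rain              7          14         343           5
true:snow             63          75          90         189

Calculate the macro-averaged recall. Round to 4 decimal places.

0.7383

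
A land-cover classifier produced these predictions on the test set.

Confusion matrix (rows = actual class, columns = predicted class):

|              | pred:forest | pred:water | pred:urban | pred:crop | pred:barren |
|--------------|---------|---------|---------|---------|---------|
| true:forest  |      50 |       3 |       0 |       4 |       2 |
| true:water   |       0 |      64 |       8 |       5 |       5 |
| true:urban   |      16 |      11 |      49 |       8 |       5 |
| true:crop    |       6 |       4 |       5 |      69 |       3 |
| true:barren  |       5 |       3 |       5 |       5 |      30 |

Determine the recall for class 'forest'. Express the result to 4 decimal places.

One-vs-rest for 'forest': TP = diagonal; FP = other classes predicted 'forest'; FN = 'forest' predicted as other.
recall = TP/(TP+FN).
forest: TP=50, FN=3+0+4+2=9 → 50/59 = 0.84746

0.8475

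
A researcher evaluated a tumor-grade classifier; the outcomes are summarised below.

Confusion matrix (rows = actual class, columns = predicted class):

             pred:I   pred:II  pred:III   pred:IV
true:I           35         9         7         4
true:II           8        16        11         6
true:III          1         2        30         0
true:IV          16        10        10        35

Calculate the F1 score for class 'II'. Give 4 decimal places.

0.4103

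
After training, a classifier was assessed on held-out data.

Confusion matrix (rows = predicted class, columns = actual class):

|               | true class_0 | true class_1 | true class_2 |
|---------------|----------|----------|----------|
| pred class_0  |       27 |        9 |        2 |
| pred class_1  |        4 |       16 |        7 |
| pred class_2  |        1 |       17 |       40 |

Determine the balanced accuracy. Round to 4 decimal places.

0.6803

Balanced accuracy = mean of per-class recall.
  class_0: recall = 27/32 = 0.84375
  class_1: recall = 16/42 = 0.38095
  class_2: recall = 40/49 = 0.81633
Mean = (0.84375 + 0.38095 + 0.81633) / 3 = 0.6803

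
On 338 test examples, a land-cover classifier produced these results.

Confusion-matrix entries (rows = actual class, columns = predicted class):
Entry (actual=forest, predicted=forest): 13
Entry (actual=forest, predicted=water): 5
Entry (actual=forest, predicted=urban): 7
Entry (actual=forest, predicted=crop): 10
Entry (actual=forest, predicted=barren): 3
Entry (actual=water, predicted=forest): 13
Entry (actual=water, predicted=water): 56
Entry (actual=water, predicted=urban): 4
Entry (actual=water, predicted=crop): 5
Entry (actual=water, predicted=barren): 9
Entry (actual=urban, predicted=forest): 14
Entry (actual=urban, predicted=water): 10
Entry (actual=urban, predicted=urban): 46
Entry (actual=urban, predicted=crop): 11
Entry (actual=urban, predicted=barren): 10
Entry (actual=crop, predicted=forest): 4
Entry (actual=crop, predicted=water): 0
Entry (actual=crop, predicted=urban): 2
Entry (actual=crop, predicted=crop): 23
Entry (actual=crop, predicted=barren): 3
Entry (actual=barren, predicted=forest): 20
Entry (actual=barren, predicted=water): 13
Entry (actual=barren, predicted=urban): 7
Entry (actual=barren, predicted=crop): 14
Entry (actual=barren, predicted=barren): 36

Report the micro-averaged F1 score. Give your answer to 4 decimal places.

Micro-averaging pools counts across classes: ΣTP=174, ΣFP=164, ΣFN=164.
Micro-F1 score = 2·TP/(2·TP+FP+FN) on pooled counts = 0.5148 (equals overall accuracy in single-label multiclass).

0.5148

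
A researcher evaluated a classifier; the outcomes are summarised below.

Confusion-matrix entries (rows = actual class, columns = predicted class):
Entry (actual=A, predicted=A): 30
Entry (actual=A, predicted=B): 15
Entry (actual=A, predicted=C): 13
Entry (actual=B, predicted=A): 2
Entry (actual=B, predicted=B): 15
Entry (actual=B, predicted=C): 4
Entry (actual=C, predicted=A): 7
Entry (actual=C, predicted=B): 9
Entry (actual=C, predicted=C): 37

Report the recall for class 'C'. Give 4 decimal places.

Take TP from the diagonal, FP from the rest of the 'C' prediction marginal, FN from the rest of the 'C' actual marginal.
recall = TP/(TP+FN).
C: TP=37, FN=7+9=16 → 37/53 = 0.69811

0.6981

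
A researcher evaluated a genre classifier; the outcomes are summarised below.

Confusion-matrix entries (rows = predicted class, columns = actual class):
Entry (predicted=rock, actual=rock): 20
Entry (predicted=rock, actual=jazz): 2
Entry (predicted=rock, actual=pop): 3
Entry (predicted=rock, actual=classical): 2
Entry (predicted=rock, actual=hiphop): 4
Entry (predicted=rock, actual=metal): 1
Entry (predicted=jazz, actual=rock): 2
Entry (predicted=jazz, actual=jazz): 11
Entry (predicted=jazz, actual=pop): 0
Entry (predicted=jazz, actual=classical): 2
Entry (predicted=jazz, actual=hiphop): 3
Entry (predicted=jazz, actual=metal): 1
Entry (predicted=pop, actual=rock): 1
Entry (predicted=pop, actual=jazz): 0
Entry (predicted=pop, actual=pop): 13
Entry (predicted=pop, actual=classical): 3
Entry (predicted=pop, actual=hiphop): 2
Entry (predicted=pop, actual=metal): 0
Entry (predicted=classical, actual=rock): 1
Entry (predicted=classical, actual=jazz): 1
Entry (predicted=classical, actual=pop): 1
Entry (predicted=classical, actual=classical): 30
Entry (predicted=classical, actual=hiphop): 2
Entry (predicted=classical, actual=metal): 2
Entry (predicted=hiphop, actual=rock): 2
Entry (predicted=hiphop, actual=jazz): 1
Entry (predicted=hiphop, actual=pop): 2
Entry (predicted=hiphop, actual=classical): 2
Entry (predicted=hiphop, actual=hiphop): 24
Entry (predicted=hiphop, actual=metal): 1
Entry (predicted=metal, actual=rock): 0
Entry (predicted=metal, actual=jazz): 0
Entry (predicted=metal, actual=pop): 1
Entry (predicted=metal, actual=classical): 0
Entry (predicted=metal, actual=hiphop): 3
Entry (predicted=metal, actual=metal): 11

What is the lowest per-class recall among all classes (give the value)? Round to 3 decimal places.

Per-class recall (TP/(TP+FN)):
  rock: TP=20, FN=2+1+1+2+0=6 → 20/26 = 0.7692
  jazz: TP=11, FN=2+0+1+1+0=4 → 11/15 = 0.7333
  pop: TP=13, FN=3+0+1+2+1=7 → 13/20 = 0.6500
  classical: TP=30, FN=2+2+3+2+0=9 → 30/39 = 0.7692
  hiphop: TP=24, FN=4+3+2+2+3=14 → 24/38 = 0.6316
  metal: TP=11, FN=1+1+0+2+1=5 → 11/16 = 0.6875
Lowest is class 'hiphop' with recall = 0.632.

0.632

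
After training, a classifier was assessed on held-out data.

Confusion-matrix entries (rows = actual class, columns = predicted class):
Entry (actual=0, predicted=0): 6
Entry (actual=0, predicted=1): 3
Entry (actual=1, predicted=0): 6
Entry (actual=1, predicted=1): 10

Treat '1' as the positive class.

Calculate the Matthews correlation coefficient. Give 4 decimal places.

0.2802

MCC = (TP·TN − FP·FN) / √((TP+FP)(TP+FN)(TN+FP)(TN+FN))
Numerator = 10·6 − 3·6 = 42
Denominator = √(13·16·9·12) = √22464 = 149.8800
MCC = 42 / 149.8800 = 0.2802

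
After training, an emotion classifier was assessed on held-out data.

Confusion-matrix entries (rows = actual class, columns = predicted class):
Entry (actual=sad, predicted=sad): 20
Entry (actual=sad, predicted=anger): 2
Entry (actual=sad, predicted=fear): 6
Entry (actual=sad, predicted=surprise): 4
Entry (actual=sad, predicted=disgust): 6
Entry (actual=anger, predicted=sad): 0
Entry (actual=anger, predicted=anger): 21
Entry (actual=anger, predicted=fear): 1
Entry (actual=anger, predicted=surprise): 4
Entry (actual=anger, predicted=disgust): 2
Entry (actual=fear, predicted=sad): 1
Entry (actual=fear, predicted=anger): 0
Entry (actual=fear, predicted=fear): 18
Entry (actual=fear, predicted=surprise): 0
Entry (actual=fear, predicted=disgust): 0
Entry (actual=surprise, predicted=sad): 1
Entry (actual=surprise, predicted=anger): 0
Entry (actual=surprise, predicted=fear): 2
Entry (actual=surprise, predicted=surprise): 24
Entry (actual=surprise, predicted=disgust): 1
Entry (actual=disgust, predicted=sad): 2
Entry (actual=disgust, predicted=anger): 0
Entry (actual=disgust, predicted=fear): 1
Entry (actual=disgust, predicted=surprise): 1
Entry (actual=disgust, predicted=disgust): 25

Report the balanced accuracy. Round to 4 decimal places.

Balanced accuracy = mean of per-class recall.
  sad: recall = 20/38 = 0.52632
  anger: recall = 21/28 = 0.75000
  fear: recall = 18/19 = 0.94737
  surprise: recall = 24/28 = 0.85714
  disgust: recall = 25/29 = 0.86207
Mean = (0.52632 + 0.75000 + 0.94737 + 0.85714 + 0.86207) / 5 = 0.7886

0.7886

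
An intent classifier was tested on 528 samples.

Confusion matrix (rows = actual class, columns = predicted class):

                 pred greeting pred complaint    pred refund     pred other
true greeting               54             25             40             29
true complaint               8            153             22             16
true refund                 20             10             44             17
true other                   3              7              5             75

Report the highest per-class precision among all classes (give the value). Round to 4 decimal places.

0.7846

Per-class precision (TP/(TP+FP)):
  greeting: TP=54, FP=8+20+3=31 → 54/85 = 0.63529
  complaint: TP=153, FP=25+10+7=42 → 153/195 = 0.78462
  refund: TP=44, FP=40+22+5=67 → 44/111 = 0.39640
  other: TP=75, FP=29+16+17=62 → 75/137 = 0.54745
Highest is class 'complaint' with precision = 0.7846.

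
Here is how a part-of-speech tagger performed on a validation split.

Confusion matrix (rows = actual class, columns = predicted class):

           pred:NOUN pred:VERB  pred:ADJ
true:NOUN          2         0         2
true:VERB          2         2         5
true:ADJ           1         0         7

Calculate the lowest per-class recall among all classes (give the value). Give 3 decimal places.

Per-class recall (TP/(TP+FN)):
  NOUN: TP=2, FN=0+2=2 → 2/4 = 0.5000
  VERB: TP=2, FN=2+5=7 → 2/9 = 0.2222
  ADJ: TP=7, FN=1+0=1 → 7/8 = 0.8750
Lowest is class 'VERB' with recall = 0.222.

0.222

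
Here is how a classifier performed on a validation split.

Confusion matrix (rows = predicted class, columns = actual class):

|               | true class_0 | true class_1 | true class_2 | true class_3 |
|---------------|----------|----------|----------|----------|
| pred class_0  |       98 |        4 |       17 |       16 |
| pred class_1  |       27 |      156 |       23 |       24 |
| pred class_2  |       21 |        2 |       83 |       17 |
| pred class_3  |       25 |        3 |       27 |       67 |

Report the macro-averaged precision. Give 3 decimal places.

0.657

Per-class precision (TP/(TP+FP)):
  class_0: TP=98, FP=4+17+16=37 → 98/135 = 0.7259
  class_1: TP=156, FP=27+23+24=74 → 156/230 = 0.6783
  class_2: TP=83, FP=21+2+17=40 → 83/123 = 0.6748
  class_3: TP=67, FP=25+3+27=55 → 67/122 = 0.5492
Macro-precision = mean = (0.7259 + 0.6783 + 0.6748 + 0.5492) / 4 = 0.657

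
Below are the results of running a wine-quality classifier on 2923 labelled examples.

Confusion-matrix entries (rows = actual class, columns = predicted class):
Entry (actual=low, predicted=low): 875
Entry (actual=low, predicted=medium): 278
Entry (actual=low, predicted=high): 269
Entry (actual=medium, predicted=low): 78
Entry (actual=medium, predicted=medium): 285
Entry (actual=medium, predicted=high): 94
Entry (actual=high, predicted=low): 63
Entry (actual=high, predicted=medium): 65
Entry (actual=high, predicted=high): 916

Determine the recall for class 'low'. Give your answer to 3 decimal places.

One-vs-rest for 'low': TP = diagonal; FP = other classes predicted 'low'; FN = 'low' predicted as other.
recall = TP/(TP+FN).
low: TP=875, FN=278+269=547 → 875/1422 = 0.6153

0.615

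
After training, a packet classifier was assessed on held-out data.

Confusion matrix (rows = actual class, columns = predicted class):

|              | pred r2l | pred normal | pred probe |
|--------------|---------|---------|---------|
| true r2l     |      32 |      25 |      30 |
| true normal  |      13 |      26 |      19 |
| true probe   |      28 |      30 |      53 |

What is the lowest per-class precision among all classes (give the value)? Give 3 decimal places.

0.321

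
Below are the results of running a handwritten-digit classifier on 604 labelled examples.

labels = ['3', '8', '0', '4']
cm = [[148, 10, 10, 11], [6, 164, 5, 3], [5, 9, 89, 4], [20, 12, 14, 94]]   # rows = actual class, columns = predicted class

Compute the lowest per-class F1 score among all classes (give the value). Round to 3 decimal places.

0.746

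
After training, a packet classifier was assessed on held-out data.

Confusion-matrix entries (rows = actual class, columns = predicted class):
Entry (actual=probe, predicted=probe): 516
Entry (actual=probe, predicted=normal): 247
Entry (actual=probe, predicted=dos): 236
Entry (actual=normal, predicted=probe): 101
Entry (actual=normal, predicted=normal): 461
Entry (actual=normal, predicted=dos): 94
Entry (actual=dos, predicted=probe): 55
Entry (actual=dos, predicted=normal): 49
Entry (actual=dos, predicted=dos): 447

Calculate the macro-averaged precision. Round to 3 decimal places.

0.651

Per-class precision (TP/(TP+FP)):
  probe: TP=516, FP=101+55=156 → 516/672 = 0.7679
  normal: TP=461, FP=247+49=296 → 461/757 = 0.6090
  dos: TP=447, FP=236+94=330 → 447/777 = 0.5753
Macro-precision = mean = (0.7679 + 0.6090 + 0.5753) / 3 = 0.651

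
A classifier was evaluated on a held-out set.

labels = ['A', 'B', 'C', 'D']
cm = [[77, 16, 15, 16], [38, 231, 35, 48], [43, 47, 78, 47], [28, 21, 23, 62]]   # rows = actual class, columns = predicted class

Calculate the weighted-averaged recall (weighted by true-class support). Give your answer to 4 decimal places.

0.5430

Per-class recall (TP/(TP+FN)):
  A: TP=77, FN=16+15+16=47 → 77/124 = 0.62097
  B: TP=231, FN=38+35+48=121 → 231/352 = 0.65625
  C: TP=78, FN=43+47+47=137 → 78/215 = 0.36279
  D: TP=62, FN=28+21+23=72 → 62/134 = 0.46269
Weighted-recall = Σ (supportᵢ/N)·recallᵢ with N=825: (124/825)·0.62097 + (352/825)·0.65625 + (215/825)·0.36279 + (134/825)·0.46269 = 0.5430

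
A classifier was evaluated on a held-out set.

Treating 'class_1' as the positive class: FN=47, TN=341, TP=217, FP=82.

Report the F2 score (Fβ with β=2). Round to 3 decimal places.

Fβ = (1+β²)·TP / ((1+β²)·TP + β²·FN + FP), with β²=4
= 5·217 / (5·217 + 4·47 + 82) = 0.801

0.801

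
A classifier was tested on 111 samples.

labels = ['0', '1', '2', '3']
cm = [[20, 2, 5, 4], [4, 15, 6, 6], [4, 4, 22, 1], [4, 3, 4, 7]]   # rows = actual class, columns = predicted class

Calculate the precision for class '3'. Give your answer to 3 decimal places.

One-vs-rest for '3': TP = diagonal; FP = other classes predicted '3'; FN = '3' predicted as other.
precision = TP/(TP+FP).
3: TP=7, FP=4+6+1=11 → 7/18 = 0.3889

0.389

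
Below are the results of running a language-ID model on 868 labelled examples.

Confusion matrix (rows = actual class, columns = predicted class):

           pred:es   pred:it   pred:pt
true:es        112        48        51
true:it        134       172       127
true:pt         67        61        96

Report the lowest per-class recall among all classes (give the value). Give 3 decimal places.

Per-class recall (TP/(TP+FN)):
  es: TP=112, FN=48+51=99 → 112/211 = 0.5308
  it: TP=172, FN=134+127=261 → 172/433 = 0.3972
  pt: TP=96, FN=67+61=128 → 96/224 = 0.4286
Lowest is class 'it' with recall = 0.397.

0.397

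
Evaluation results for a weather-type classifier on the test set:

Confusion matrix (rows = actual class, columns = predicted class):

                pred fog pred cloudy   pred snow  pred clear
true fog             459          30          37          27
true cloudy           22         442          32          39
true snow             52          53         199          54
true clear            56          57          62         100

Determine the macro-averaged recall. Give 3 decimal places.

0.644

Per-class recall (TP/(TP+FN)):
  fog: TP=459, FN=30+37+27=94 → 459/553 = 0.8300
  cloudy: TP=442, FN=22+32+39=93 → 442/535 = 0.8262
  snow: TP=199, FN=52+53+54=159 → 199/358 = 0.5559
  clear: TP=100, FN=56+57+62=175 → 100/275 = 0.3636
Macro-recall = mean = (0.8300 + 0.8262 + 0.5559 + 0.3636) / 4 = 0.644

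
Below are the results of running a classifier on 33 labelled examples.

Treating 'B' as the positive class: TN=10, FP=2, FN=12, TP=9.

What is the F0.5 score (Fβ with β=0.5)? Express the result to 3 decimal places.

0.692

Fβ = (1+β²)·TP / ((1+β²)·TP + β²·FN + FP), with β²=1/4
= 1.25·9 / (1.25·9 + 0.25·12 + 2) = 0.692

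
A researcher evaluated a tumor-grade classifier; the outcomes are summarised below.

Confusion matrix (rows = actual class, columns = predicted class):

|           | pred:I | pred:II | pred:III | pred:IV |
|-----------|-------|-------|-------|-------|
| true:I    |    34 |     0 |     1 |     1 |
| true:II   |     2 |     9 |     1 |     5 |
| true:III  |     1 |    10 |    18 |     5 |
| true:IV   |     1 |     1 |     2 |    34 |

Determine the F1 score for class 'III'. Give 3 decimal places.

Treat 'III' as positive and all other classes as negative.
F1 score = 2·TP/(2·TP+FP+FN).
III: TP=18, FP=1+1+2=4, FN=1+10+5=16 → 36/56 = 0.6429

0.643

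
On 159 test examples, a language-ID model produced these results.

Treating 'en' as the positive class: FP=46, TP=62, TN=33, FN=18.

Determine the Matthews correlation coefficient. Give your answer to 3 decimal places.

MCC = (TP·TN − FP·FN) / √((TP+FP)(TP+FN)(TN+FP)(TN+FN))
Numerator = 62·33 − 46·18 = 1218
Denominator = √(108·80·79·51) = √34810560 = 5900.0475
MCC = 1218 / 5900.0475 = 0.206

0.206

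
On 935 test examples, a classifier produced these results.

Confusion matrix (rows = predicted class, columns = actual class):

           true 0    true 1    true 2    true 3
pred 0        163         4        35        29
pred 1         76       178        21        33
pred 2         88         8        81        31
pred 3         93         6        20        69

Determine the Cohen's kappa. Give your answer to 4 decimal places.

Observed agreement pₒ = trace/N = 491/935 = 0.52513
Expected agreement pₑ = Σ (rowᵢ·colᵢ)/N² = (420·231 + 196·308 + 157·208 + 162·188)/935² = 0.25222
κ = (pₒ − pₑ)/(1 − pₑ) = (0.52513 − 0.25222)/(1 − 0.25222) = 0.3650

0.3650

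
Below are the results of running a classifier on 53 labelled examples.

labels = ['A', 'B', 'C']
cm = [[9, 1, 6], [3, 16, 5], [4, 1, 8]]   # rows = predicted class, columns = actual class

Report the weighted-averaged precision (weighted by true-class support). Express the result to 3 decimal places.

Per-class precision (TP/(TP+FP)):
  A: TP=9, FP=1+6=7 → 9/16 = 0.5625
  B: TP=16, FP=3+5=8 → 16/24 = 0.6667
  C: TP=8, FP=4+1=5 → 8/13 = 0.6154
Weighted-precision = Σ (supportᵢ/N)·precisionᵢ with N=53: (16/53)·0.5625 + (18/53)·0.6667 + (19/53)·0.6154 = 0.617

0.617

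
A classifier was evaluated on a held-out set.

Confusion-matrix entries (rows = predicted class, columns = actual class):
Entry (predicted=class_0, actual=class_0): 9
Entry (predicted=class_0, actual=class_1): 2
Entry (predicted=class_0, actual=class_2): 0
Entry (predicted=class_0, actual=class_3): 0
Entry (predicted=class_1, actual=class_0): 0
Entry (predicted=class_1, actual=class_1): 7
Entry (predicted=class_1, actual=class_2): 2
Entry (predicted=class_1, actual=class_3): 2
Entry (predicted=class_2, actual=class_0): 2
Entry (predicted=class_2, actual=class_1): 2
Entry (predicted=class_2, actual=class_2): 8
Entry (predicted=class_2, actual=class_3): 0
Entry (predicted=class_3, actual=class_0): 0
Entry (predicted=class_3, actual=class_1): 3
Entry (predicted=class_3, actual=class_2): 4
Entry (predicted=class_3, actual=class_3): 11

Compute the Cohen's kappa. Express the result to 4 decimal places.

0.5639

Observed agreement pₒ = trace/N = 35/52 = 0.67308
Expected agreement pₑ = Σ (rowᵢ·colᵢ)/N² = (11·11 + 14·11 + 14·12 + 13·18)/52² = 0.25037
κ = (pₒ − pₑ)/(1 − pₑ) = (0.67308 − 0.25037)/(1 − 0.25037) = 0.5639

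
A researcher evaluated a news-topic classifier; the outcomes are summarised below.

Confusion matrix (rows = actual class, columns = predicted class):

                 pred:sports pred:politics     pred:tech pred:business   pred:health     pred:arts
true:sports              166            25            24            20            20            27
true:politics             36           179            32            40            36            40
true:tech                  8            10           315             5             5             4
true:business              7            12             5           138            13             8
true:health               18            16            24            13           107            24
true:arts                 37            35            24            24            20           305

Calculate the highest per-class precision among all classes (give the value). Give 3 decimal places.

0.748

Per-class precision (TP/(TP+FP)):
  sports: TP=166, FP=36+8+7+18+37=106 → 166/272 = 0.6103
  politics: TP=179, FP=25+10+12+16+35=98 → 179/277 = 0.6462
  tech: TP=315, FP=24+32+5+24+24=109 → 315/424 = 0.7429
  business: TP=138, FP=20+40+5+13+24=102 → 138/240 = 0.5750
  health: TP=107, FP=20+36+5+13+20=94 → 107/201 = 0.5323
  arts: TP=305, FP=27+40+4+8+24=103 → 305/408 = 0.7475
Highest is class 'arts' with precision = 0.748.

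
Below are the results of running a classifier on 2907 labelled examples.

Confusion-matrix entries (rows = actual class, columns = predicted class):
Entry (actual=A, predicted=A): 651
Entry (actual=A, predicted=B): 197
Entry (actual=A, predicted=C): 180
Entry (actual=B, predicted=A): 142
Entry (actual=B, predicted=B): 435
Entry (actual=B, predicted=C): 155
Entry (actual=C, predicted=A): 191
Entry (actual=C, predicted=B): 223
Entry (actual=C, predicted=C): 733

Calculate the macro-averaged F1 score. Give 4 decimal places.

0.6191

Per-class F1 score (2·TP/(2·TP+FP+FN)):
  A: TP=651, FP=142+191=333, FN=197+180=377 → 1302/2012 = 0.64712
  B: TP=435, FP=197+223=420, FN=142+155=297 → 870/1587 = 0.54820
  C: TP=733, FP=180+155=335, FN=191+223=414 → 1466/2215 = 0.66185
Macro-F1 score = mean = (0.64712 + 0.54820 + 0.66185) / 3 = 0.6191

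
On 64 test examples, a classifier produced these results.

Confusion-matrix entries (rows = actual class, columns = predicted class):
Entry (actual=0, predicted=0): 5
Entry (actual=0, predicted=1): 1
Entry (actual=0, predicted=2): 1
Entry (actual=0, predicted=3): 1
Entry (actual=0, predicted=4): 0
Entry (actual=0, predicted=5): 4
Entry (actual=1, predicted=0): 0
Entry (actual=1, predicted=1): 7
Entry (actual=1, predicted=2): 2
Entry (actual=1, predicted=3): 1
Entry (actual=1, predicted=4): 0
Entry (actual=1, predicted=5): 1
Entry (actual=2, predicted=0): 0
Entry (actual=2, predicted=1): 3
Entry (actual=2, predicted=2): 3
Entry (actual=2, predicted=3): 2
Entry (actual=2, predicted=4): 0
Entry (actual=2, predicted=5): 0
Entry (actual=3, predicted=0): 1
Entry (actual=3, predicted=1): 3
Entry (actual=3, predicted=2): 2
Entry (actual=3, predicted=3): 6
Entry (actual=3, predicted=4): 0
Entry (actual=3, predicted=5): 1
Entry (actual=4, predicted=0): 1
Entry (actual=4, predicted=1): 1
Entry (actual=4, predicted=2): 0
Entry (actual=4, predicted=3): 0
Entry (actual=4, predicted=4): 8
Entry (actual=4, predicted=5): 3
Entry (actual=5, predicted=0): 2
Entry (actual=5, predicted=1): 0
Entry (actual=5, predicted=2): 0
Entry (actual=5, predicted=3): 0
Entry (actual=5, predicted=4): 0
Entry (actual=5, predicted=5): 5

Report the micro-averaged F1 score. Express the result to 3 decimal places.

Micro-averaging pools counts across classes: ΣTP=34, ΣFP=30, ΣFN=30.
Micro-F1 score = 2·TP/(2·TP+FP+FN) on pooled counts = 0.531 (equals overall accuracy in single-label multiclass).

0.531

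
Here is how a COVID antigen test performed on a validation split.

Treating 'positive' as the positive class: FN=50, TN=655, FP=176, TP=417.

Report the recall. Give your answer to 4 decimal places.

0.8929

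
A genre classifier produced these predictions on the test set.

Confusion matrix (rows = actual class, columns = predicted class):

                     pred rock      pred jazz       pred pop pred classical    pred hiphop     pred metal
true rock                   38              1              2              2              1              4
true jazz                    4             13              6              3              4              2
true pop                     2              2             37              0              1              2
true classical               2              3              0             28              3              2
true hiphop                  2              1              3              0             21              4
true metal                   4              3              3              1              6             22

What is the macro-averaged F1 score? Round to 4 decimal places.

0.6672

Per-class F1 score (2·TP/(2·TP+FP+FN)):
  rock: TP=38, FP=4+2+2+2+4=14, FN=1+2+2+1+4=10 → 76/100 = 0.76000
  jazz: TP=13, FP=1+2+3+1+3=10, FN=4+6+3+4+2=19 → 26/55 = 0.47273
  pop: TP=37, FP=2+6+0+3+3=14, FN=2+2+0+1+2=7 → 74/95 = 0.77895
  classical: TP=28, FP=2+3+0+0+1=6, FN=2+3+0+3+2=10 → 56/72 = 0.77778
  hiphop: TP=21, FP=1+4+1+3+6=15, FN=2+1+3+0+4=10 → 42/67 = 0.62687
  metal: TP=22, FP=4+2+2+2+4=14, FN=4+3+3+1+6=17 → 44/75 = 0.58667
Macro-F1 score = mean = (0.76000 + 0.47273 + 0.77895 + 0.77778 + 0.62687 + 0.58667) / 6 = 0.6672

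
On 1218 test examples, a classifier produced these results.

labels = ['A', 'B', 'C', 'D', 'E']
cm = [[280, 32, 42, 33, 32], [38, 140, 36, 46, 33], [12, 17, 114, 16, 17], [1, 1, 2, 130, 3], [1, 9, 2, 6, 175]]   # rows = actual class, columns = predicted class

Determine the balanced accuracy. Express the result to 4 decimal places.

0.7299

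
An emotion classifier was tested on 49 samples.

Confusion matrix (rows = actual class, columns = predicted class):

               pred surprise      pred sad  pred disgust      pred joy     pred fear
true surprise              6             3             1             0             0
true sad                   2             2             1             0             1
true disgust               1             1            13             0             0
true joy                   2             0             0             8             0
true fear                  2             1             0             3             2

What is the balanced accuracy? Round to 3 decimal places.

Balanced accuracy = mean of per-class recall.
  surprise: recall = 6/10 = 0.6000
  sad: recall = 2/6 = 0.3333
  disgust: recall = 13/15 = 0.8667
  joy: recall = 8/10 = 0.8000
  fear: recall = 2/8 = 0.2500
Mean = (0.6000 + 0.3333 + 0.8667 + 0.8000 + 0.2500) / 5 = 0.570

0.570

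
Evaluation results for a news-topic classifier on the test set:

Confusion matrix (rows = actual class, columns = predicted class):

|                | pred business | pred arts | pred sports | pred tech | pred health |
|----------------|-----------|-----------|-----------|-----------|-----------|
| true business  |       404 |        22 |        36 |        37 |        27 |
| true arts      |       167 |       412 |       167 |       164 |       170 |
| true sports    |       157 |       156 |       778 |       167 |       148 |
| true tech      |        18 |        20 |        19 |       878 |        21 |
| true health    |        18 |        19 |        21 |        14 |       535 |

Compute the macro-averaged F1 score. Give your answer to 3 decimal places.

Per-class F1 score (2·TP/(2·TP+FP+FN)):
  business: TP=404, FP=167+157+18+18=360, FN=22+36+37+27=122 → 808/1290 = 0.6264
  arts: TP=412, FP=22+156+20+19=217, FN=167+167+164+170=668 → 824/1709 = 0.4822
  sports: TP=778, FP=36+167+19+21=243, FN=157+156+167+148=628 → 1556/2427 = 0.6411
  tech: TP=878, FP=37+164+167+14=382, FN=18+20+19+21=78 → 1756/2216 = 0.7924
  health: TP=535, FP=27+170+148+21=366, FN=18+19+21+14=72 → 1070/1508 = 0.7095
Macro-F1 score = mean = (0.6264 + 0.4822 + 0.6411 + 0.7924 + 0.7095) / 5 = 0.650

0.650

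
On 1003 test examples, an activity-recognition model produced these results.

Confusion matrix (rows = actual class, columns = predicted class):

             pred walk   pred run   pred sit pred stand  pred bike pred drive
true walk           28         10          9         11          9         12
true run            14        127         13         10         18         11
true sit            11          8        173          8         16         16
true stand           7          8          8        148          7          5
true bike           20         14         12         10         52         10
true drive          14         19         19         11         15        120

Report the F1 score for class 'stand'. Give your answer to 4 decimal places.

One-vs-rest for 'stand': TP = diagonal; FP = other classes predicted 'stand'; FN = 'stand' predicted as other.
F1 score = 2·TP/(2·TP+FP+FN).
stand: TP=148, FP=11+10+8+10+11=50, FN=7+8+8+7+5=35 → 296/381 = 0.77690

0.7769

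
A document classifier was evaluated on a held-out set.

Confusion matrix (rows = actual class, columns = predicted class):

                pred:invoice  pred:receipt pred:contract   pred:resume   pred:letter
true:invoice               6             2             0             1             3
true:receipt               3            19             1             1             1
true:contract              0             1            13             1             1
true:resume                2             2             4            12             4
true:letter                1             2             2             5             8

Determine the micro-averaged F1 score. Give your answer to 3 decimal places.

0.611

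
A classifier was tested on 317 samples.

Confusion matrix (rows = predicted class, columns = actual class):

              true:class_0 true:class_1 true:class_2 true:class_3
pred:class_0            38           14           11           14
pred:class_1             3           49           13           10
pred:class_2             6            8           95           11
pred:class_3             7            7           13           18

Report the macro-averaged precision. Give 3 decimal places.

0.585

Per-class precision (TP/(TP+FP)):
  class_0: TP=38, FP=14+11+14=39 → 38/77 = 0.4935
  class_1: TP=49, FP=3+13+10=26 → 49/75 = 0.6533
  class_2: TP=95, FP=6+8+11=25 → 95/120 = 0.7917
  class_3: TP=18, FP=7+7+13=27 → 18/45 = 0.4000
Macro-precision = mean = (0.4935 + 0.6533 + 0.7917 + 0.4000) / 4 = 0.585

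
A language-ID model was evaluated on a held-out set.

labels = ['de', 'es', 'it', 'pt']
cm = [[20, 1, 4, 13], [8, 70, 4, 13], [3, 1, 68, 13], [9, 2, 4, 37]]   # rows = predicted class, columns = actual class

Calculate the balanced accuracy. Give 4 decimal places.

Balanced accuracy = mean of per-class recall.
  de: recall = 20/40 = 0.50000
  es: recall = 70/74 = 0.94595
  it: recall = 68/80 = 0.85000
  pt: recall = 37/76 = 0.48684
Mean = (0.50000 + 0.94595 + 0.85000 + 0.48684) / 4 = 0.6957

0.6957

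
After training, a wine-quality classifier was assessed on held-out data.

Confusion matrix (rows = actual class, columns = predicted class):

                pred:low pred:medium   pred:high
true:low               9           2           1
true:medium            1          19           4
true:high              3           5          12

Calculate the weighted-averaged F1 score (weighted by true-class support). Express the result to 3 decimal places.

0.712

Per-class F1 score (2·TP/(2·TP+FP+FN)):
  low: TP=9, FP=1+3=4, FN=2+1=3 → 18/25 = 0.7200
  medium: TP=19, FP=2+5=7, FN=1+4=5 → 38/50 = 0.7600
  high: TP=12, FP=1+4=5, FN=3+5=8 → 24/37 = 0.6486
Weighted-F1 score = Σ (supportᵢ/N)·F1 scoreᵢ with N=56: (12/56)·0.7200 + (24/56)·0.7600 + (20/56)·0.6486 = 0.712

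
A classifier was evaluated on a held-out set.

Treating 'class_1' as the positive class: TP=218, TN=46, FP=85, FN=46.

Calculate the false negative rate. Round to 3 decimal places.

FNR = FN/(FN+TP) = 46/(46+218) = 0.174

0.174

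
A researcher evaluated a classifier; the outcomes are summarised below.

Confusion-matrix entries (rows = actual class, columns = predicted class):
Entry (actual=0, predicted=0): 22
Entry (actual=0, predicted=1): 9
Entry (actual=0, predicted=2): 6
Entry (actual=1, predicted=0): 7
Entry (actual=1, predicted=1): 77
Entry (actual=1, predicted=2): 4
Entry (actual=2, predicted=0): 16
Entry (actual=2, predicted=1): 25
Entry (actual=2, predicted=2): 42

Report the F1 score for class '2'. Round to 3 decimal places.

0.622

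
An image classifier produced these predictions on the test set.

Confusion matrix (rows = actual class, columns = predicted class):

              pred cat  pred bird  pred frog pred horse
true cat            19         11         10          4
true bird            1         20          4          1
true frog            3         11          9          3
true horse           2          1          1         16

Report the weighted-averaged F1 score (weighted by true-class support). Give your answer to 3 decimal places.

Per-class F1 score (2·TP/(2·TP+FP+FN)):
  cat: TP=19, FP=1+3+2=6, FN=11+10+4=25 → 38/69 = 0.5507
  bird: TP=20, FP=11+11+1=23, FN=1+4+1=6 → 40/69 = 0.5797
  frog: TP=9, FP=10+4+1=15, FN=3+11+3=17 → 18/50 = 0.3600
  horse: TP=16, FP=4+1+3=8, FN=2+1+1=4 → 32/44 = 0.7273
Weighted-F1 score = Σ (supportᵢ/N)·F1 scoreᵢ with N=116: (44/116)·0.5507 + (26/116)·0.5797 + (26/116)·0.3600 + (20/116)·0.7273 = 0.545

0.545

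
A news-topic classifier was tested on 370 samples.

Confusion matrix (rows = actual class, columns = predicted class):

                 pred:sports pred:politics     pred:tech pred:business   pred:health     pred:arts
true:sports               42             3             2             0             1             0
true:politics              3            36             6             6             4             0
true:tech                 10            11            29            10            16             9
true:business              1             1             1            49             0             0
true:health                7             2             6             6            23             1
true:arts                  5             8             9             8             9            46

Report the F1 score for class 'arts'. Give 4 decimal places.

F1 score = 2·TP/(2·TP+FP+FN).
arts: TP=46, FP=0+0+9+0+1=10, FN=5+8+9+8+9=39 → 92/141 = 0.65248

0.6525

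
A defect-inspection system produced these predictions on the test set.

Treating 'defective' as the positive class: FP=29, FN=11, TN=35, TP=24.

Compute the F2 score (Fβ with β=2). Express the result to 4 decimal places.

Fβ = (1+β²)·TP / ((1+β²)·TP + β²·FN + FP), with β²=4
= 5·24 / (5·24 + 4·11 + 29) = 0.6218

0.6218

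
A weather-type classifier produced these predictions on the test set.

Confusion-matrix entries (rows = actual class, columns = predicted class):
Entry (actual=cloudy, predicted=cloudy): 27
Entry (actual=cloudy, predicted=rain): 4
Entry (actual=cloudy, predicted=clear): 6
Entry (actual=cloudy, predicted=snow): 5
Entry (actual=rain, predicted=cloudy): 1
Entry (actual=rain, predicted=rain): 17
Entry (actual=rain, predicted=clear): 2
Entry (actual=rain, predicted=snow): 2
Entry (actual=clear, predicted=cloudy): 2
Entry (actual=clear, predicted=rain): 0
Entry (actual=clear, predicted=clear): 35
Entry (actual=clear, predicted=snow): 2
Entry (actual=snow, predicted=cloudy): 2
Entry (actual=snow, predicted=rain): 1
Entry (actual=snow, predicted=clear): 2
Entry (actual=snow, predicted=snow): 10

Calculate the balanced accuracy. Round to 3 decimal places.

Balanced accuracy = mean of per-class recall.
  cloudy: recall = 27/42 = 0.6429
  rain: recall = 17/22 = 0.7727
  clear: recall = 35/39 = 0.8974
  snow: recall = 10/15 = 0.6667
Mean = (0.6429 + 0.7727 + 0.8974 + 0.6667) / 4 = 0.745

0.745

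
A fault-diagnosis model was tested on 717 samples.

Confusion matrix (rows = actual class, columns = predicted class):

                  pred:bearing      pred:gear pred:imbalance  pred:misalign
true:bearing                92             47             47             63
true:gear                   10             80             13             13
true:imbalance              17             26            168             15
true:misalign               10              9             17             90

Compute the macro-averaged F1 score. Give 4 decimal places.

Per-class F1 score (2·TP/(2·TP+FP+FN)):
  bearing: TP=92, FP=10+17+10=37, FN=47+47+63=157 → 184/378 = 0.48677
  gear: TP=80, FP=47+26+9=82, FN=10+13+13=36 → 160/278 = 0.57554
  imbalance: TP=168, FP=47+13+17=77, FN=17+26+15=58 → 336/471 = 0.71338
  misalign: TP=90, FP=63+13+15=91, FN=10+9+17=36 → 180/307 = 0.58632
Macro-F1 score = mean = (0.48677 + 0.57554 + 0.71338 + 0.58632) / 4 = 0.5905

0.5905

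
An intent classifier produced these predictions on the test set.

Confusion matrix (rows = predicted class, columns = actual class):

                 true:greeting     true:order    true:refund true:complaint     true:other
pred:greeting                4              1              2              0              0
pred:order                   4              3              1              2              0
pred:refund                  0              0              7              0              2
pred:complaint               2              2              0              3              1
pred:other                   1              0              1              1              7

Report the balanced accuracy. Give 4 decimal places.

Balanced accuracy = mean of per-class recall.
  greeting: recall = 4/11 = 0.36364
  order: recall = 3/6 = 0.50000
  refund: recall = 7/11 = 0.63636
  complaint: recall = 3/6 = 0.50000
  other: recall = 7/10 = 0.70000
Mean = (0.36364 + 0.50000 + 0.63636 + 0.50000 + 0.70000) / 5 = 0.5400

0.5400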